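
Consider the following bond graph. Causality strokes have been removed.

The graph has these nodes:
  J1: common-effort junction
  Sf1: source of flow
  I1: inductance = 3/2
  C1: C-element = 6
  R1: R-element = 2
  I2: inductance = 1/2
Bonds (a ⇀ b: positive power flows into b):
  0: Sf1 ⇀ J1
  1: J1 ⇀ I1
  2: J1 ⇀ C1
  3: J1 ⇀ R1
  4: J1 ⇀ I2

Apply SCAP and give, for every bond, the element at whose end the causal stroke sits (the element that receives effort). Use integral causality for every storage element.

β0 stroke at Sf1
β1 stroke at I1
β2 stroke at J1
β3 stroke at R1
β4 stroke at I2

β0 |Sf1  (Sf1 (Sf) sets flow on bond)
β1 |I1  (I1 integral (f out))
β2 |J1  (prefer integral on C1)
β3 |R1  (common-e at J1 fixed by 2)
β4 |I2  (J1 effort already set via bond 2)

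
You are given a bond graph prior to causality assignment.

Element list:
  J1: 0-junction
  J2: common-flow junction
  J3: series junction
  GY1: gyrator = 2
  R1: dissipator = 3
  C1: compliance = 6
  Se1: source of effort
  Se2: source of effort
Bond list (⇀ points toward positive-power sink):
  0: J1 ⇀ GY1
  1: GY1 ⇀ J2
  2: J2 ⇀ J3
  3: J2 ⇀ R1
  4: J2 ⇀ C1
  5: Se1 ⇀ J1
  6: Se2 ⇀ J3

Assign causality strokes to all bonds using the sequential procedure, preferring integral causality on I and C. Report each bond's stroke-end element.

bond 5 stroke at J1  (Se1 fixes effort; stroke away)
bond 6 stroke at J3  (Se2 fixes effort; stroke away)
bond 0 stroke at GY1  (J1: bond 5 brought effort, rest push out)
bond 2 stroke at J2  (J3 needs exactly one f-in)
bond 1 stroke at GY1  (through GY1, causality inverts; strokes same side of GY1)
bond 3 stroke at J2  (common-f at J2 fixed by 1)
bond 4 stroke at J2  (J2 flow already set via bond 1)

bond 0 |GY1
bond 1 |GY1
bond 2 |J2
bond 3 |J2
bond 4 |J2
bond 5 |J1
bond 6 |J3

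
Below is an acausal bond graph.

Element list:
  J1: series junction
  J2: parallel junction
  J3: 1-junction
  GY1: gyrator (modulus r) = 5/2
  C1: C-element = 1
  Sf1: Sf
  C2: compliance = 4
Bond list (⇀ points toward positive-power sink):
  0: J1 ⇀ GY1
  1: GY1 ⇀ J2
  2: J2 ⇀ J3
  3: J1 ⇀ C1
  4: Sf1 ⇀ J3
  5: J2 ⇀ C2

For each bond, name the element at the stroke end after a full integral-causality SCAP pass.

#4 stroke at Sf1  (Sf1: flow source, stroke at near end)
#2 stroke at J3  (J3 flow already set via bond 4)
#3 stroke at J1  (C1 integral (e out))
#0 stroke at GY1  (J1 needs exactly one f-in)
#1 stroke at GY1  (GY1 both-in/both-out from 0)
#5 stroke at J2  (closing 0-jn rule on J2)

b0 stroke at GY1
b1 stroke at GY1
b2 stroke at J3
b3 stroke at J1
b4 stroke at Sf1
b5 stroke at J2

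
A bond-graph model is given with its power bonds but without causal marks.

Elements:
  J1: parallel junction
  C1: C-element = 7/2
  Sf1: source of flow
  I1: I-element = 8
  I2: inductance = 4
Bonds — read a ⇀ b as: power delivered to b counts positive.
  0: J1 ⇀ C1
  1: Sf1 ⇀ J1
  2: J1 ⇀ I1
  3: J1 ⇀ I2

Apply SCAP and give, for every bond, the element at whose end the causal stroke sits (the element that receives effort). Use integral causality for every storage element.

b1 stroke at Sf1  (Sf1 (Sf) sets flow on bond)
b0 stroke at J1  (C1: C, integral causality)
b2 stroke at I1  (J1 effort already set via bond 0)
b3 stroke at I2  (common-e at J1 fixed by 0)

b0 |J1
b1 |Sf1
b2 |I1
b3 |I2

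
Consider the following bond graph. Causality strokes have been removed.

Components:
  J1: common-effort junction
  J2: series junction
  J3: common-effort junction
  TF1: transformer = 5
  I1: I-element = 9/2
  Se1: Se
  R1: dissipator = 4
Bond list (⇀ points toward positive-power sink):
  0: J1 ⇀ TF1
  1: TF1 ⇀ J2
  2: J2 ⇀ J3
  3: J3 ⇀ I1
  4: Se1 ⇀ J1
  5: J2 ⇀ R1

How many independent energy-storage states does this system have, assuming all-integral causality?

1  (I1 all integral)

b4 stroke at J1  (Se1: effort source, stroke at far end)
b0 stroke at TF1  (common-e at J1 fixed by 4)
b1 stroke at J2  (TF1 one-in-one-out from 0)
b3 stroke at I1  (I1 outputs flow p/I1)
b2 stroke at J3  (J3 needs exactly one e-in)
b5 stroke at J2  (J2: bond 2 brought flow, rest push out)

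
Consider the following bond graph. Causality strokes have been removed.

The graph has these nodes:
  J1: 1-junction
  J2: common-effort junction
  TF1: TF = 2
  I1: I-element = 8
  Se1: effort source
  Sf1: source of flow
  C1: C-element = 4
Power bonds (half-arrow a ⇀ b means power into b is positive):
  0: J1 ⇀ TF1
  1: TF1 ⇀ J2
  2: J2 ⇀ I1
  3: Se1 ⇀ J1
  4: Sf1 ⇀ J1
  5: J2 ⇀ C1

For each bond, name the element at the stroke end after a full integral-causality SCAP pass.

#0 stroke at J1
#1 stroke at TF1
#2 stroke at I1
#3 stroke at J1
#4 stroke at Sf1
#5 stroke at J2

β3 →J1  (Se1: effort source, stroke at far end)
β4 →Sf1  (Sf1: flow source, stroke at near end)
β0 →J1  (J1 flow already set via bond 4)
β1 →TF1  (through TF1, causality passes straight; one stroke at TF1)
β2 →I1  (I1: I, integral causality)
β5 →J2  (closing 0-jn rule on J2)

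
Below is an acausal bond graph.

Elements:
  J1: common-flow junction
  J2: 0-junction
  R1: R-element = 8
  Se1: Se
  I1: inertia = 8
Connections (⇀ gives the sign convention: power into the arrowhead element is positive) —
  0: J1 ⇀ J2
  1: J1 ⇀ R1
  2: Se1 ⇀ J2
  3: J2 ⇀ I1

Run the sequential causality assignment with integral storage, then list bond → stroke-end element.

#2 stroke at J2  (Se1: effort source, stroke at far end)
#0 stroke at J1  (common-e at J2 fixed by 2)
#3 stroke at I1  (J2 effort already set via bond 2)
#1 stroke at R1  (closing 1-jn rule on J1)

b0 →J1
b1 →R1
b2 →J2
b3 →I1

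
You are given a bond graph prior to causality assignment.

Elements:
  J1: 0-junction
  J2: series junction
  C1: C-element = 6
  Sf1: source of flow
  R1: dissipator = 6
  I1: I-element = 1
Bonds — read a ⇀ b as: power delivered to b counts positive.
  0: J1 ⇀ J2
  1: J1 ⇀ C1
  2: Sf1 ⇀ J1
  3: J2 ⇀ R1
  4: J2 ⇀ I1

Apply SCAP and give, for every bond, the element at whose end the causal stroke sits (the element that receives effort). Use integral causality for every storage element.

#2 stroke→Sf1  (Sf1 fixes flow; stroke at Sf1)
#1 stroke→J1  (prefer integral on C1)
#0 stroke→J2  (J1: bond 1 brought effort, rest push out)
#4 stroke→I1  (I1 integral (f out))
#3 stroke→J2  (J2 flow already set via bond 4)

β0 |J2
β1 |J1
β2 |Sf1
β3 |J2
β4 |I1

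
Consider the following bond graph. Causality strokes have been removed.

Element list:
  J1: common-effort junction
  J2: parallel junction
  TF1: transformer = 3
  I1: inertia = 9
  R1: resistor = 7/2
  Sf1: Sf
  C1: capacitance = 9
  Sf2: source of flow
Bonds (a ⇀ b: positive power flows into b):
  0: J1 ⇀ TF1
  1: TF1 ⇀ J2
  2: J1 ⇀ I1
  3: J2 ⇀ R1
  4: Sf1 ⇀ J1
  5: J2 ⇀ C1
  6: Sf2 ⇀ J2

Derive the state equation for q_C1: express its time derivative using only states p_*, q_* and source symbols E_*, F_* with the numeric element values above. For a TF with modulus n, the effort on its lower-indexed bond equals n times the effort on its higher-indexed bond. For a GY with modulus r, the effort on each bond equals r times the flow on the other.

dq_C1/dt = 3*F_Sf1 + F_Sf2 - p_I1/3 - 2*q_C1/63

#4 stroke at Sf1  (Sf1 fixes flow; stroke at Sf1)
#6 stroke at Sf2  (source Sf2 imposes f)
#2 stroke at I1  (I1 outputs flow p/I1)
#0 stroke at J1  (J1 needs exactly one e-in)
#1 stroke at TF1  (TF1: transformer flips bond 0)
#5 stroke at J2  (C1 outputs effort q/C1)
#3 stroke at R1  (0-jn J2 has e-setter on 5)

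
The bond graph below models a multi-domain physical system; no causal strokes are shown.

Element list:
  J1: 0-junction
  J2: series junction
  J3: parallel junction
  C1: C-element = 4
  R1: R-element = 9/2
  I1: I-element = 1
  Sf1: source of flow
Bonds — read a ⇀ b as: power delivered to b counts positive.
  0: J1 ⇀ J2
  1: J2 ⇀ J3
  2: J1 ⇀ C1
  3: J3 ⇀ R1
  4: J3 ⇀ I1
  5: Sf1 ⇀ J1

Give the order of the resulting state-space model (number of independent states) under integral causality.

2  (C1, I1 all integral)

bond 5 stroke at Sf1  (Sf1 (Sf) sets flow on bond)
bond 2 stroke at J1  (C1: C, integral causality)
bond 0 stroke at J2  (J1 effort already set via bond 2)
bond 1 stroke at J3  (only one flow-in slot at J2)
bond 3 stroke at R1  (J3: bond 1 brought effort, rest push out)
bond 4 stroke at I1  (J3: bond 1 brought effort, rest push out)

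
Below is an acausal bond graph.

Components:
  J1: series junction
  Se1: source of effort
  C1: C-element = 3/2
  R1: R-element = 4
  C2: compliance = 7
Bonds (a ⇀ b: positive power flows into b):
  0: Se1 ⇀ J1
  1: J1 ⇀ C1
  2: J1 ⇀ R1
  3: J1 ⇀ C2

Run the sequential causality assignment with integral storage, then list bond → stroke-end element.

β0 →J1
β1 →J1
β2 →R1
β3 →J1

#0 stroke→J1  (Se1 fixes effort; stroke away)
#1 stroke→J1  (prefer integral on C1)
#3 stroke→J1  (C2 integral (e out))
#2 stroke→R1  (J1: last free bond brings flow in)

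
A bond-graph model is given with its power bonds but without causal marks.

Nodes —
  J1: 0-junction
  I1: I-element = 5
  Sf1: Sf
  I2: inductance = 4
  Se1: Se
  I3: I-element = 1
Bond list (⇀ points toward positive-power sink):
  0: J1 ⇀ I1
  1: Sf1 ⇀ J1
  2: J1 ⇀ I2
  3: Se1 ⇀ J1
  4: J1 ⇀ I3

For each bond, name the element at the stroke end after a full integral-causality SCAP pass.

b1 stroke→Sf1  (source Sf1 imposes f)
b3 stroke→J1  (Se1: effort source, stroke at far end)
b0 stroke→I1  (J1 effort already set via bond 3)
b2 stroke→I2  (J1 effort already set via bond 3)
b4 stroke→I3  (0-jn J1 has e-setter on 3)

b0 stroke at I1
b1 stroke at Sf1
b2 stroke at I2
b3 stroke at J1
b4 stroke at I3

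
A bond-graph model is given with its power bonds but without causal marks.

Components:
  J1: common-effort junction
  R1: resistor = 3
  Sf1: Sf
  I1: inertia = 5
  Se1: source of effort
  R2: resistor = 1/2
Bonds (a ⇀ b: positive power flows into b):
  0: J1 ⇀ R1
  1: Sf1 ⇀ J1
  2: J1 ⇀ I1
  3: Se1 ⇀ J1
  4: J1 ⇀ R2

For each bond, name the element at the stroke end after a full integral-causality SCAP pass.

b1 stroke at Sf1  (source Sf1 imposes f)
b3 stroke at J1  (Se1 fixes effort; stroke away)
b0 stroke at R1  (J1 effort already set via bond 3)
b2 stroke at I1  (J1 effort already set via bond 3)
b4 stroke at R2  (common-e at J1 fixed by 3)

#0 →R1
#1 →Sf1
#2 →I1
#3 →J1
#4 →R2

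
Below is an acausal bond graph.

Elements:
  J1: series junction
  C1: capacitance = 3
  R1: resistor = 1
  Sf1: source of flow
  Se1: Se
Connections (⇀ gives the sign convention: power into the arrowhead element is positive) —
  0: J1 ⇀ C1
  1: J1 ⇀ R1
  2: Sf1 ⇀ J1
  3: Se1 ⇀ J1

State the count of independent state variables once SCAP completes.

bond 2 |Sf1  (Sf1 fixes flow; stroke at Sf1)
bond 3 |J1  (Se1 fixes effort; stroke away)
bond 0 |J1  (1-jn J1 has f-setter on 2)
bond 1 |J1  (J1: bond 2 brought flow, rest push out)

1  (C1 all integral)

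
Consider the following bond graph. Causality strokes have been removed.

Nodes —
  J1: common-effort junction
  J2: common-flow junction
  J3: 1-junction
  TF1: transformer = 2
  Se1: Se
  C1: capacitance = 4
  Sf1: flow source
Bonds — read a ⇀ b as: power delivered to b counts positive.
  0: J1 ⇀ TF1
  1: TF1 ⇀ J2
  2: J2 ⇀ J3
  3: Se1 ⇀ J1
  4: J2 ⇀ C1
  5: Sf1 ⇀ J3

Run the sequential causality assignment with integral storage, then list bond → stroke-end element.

β0 →TF1
β1 →J2
β2 →J3
β3 →J1
β4 →J2
β5 →Sf1

b3 stroke at J1  (Se1: effort source, stroke at far end)
b5 stroke at Sf1  (Sf1 (Sf) sets flow on bond)
b0 stroke at TF1  (common-e at J1 fixed by 3)
b2 stroke at J3  (J3 flow already set via bond 5)
b1 stroke at J2  (TF TF1: opposite of bond 0)
b4 stroke at J2  (1-jn J2 has f-setter on 2)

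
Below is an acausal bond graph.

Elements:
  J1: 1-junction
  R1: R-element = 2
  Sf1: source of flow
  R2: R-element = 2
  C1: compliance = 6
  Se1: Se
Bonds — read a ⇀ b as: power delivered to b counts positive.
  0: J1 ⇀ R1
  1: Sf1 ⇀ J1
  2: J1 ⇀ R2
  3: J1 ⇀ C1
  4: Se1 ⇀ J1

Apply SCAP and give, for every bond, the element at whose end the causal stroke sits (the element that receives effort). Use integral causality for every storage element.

bond 0 stroke→J1
bond 1 stroke→Sf1
bond 2 stroke→J1
bond 3 stroke→J1
bond 4 stroke→J1

b1 →Sf1  (Sf1 (Sf) sets flow on bond)
b4 →J1  (Se1: effort source, stroke at far end)
b0 →J1  (1-jn J1 has f-setter on 1)
b2 →J1  (common-f at J1 fixed by 1)
b3 →J1  (common-f at J1 fixed by 1)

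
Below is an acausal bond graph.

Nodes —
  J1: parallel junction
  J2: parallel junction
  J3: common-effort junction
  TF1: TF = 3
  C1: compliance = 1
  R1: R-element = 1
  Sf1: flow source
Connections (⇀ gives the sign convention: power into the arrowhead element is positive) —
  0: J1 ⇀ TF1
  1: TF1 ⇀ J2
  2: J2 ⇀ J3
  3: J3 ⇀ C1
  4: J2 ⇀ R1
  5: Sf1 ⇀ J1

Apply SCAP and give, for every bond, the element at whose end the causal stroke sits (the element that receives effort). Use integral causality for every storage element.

#0 stroke→J1
#1 stroke→TF1
#2 stroke→J2
#3 stroke→J3
#4 stroke→R1
#5 stroke→Sf1

bond 5 |Sf1  (source Sf1 imposes f)
bond 0 |J1  (J1 needs exactly one e-in)
bond 1 |TF1  (through TF1, causality passes straight; one stroke at TF1)
bond 3 |J3  (C1 outputs effort q/C1)
bond 2 |J2  (J3: bond 3 brought effort, rest push out)
bond 4 |R1  (J2: bond 2 brought effort, rest push out)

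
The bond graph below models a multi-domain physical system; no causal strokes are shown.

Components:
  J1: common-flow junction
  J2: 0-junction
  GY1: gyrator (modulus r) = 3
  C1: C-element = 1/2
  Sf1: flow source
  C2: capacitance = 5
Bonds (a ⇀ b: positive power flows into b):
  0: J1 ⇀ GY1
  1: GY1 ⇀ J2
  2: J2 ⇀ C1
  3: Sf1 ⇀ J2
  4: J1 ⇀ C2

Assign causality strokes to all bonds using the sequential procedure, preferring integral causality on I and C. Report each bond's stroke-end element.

β3 |Sf1  (source Sf1 imposes f)
β2 |J2  (C1: C, integral causality)
β1 |GY1  (common-e at J2 fixed by 2)
β0 |GY1  (GY1 both-in/both-out from 1)
β4 |J1  (J1: bond 0 brought flow, rest push out)

#0 |GY1
#1 |GY1
#2 |J2
#3 |Sf1
#4 |J1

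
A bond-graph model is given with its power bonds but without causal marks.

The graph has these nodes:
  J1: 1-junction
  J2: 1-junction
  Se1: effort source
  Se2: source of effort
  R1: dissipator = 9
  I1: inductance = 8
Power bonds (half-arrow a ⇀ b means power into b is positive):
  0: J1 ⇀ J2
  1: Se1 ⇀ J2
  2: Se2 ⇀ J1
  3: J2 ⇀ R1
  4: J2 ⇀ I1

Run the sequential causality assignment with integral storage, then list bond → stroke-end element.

b1 stroke at J2  (source Se1 imposes e)
b2 stroke at J1  (Se2 fixes effort; stroke away)
b0 stroke at J2  (J1: last free bond brings flow in)
b4 stroke at I1  (I1 outputs flow p/I1)
b3 stroke at J2  (1-jn J2 has f-setter on 4)

b0 |J2
b1 |J2
b2 |J1
b3 |J2
b4 |I1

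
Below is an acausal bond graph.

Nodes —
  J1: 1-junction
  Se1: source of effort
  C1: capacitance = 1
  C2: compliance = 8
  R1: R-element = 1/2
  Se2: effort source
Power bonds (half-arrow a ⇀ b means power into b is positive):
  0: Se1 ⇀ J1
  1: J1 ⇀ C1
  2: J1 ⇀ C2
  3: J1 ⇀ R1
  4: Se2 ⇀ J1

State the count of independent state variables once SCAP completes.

bond 0 stroke→J1  (Se1 (Se) sets effort on bond)
bond 4 stroke→J1  (source Se2 imposes e)
bond 1 stroke→J1  (prefer integral on C1)
bond 2 stroke→J1  (C2 outputs effort q/C2)
bond 3 stroke→R1  (J1: last free bond brings flow in)

2  (C1, C2 all integral)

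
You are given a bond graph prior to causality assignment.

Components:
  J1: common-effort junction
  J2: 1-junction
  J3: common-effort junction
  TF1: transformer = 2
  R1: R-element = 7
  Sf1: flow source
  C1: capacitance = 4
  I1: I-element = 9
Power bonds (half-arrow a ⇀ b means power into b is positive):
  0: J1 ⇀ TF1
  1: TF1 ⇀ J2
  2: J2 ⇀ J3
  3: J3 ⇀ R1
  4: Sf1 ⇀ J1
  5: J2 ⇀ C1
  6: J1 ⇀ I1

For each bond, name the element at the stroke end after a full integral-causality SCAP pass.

β4 stroke at Sf1  (Sf1: flow source, stroke at near end)
β5 stroke at J2  (C1: C, integral causality)
β6 stroke at I1  (I1: I, integral causality)
β0 stroke at J1  (J1 needs exactly one e-in)
β1 stroke at TF1  (TF1 one-in-one-out from 0)
β2 stroke at J2  (1-jn J2 has f-setter on 1)
β3 stroke at J3  (closing 0-jn rule on J3)

β0 |J1
β1 |TF1
β2 |J2
β3 |J3
β4 |Sf1
β5 |J2
β6 |I1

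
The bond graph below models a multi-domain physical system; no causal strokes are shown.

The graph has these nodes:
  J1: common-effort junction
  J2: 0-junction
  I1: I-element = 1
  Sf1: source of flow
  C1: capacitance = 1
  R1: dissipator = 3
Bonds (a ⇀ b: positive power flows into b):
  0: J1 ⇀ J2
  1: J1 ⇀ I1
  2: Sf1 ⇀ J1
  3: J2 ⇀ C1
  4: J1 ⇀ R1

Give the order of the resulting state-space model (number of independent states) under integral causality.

b2 stroke→Sf1  (source Sf1 imposes f)
b1 stroke→I1  (I1 outputs flow p/I1)
b3 stroke→J2  (C1: C, integral causality)
b0 stroke→J1  (0-jn J2 has e-setter on 3)
b4 stroke→R1  (J1 effort already set via bond 0)

2  (C1, I1 all integral)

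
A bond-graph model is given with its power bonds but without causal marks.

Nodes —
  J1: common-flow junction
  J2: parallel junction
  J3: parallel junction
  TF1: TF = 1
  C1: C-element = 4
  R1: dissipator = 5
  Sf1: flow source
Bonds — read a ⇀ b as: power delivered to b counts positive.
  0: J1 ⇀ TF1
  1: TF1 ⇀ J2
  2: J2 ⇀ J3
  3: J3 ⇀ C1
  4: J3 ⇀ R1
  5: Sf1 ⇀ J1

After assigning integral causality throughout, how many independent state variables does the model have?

1  (C1 all integral)

b5 stroke at Sf1  (Sf1: flow source, stroke at near end)
b0 stroke at J1  (J1 flow already set via bond 5)
b1 stroke at TF1  (TF1 one-in-one-out from 0)
b2 stroke at J2  (closing 0-jn rule on J2)
b3 stroke at J3  (C1 outputs effort q/C1)
b4 stroke at R1  (J3 effort already set via bond 3)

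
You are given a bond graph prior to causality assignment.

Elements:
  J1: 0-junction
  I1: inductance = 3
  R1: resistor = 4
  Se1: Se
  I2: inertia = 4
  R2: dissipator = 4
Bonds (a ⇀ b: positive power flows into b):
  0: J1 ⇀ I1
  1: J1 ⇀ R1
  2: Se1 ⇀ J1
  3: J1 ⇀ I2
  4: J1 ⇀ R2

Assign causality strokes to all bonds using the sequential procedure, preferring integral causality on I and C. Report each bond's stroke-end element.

β2 →J1  (Se1 (Se) sets effort on bond)
β0 →I1  (J1: bond 2 brought effort, rest push out)
β1 →R1  (common-e at J1 fixed by 2)
β3 →I2  (J1 effort already set via bond 2)
β4 →R2  (common-e at J1 fixed by 2)

b0 →I1
b1 →R1
b2 →J1
b3 →I2
b4 →R2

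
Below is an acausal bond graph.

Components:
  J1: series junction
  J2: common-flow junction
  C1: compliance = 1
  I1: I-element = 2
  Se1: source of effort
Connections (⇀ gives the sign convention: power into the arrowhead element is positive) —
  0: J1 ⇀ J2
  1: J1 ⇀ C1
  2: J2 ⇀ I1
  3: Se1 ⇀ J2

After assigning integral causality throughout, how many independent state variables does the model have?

2  (C1, I1 all integral)

#3 stroke at J2  (Se1 (Se) sets effort on bond)
#1 stroke at J1  (C1: C, integral causality)
#0 stroke at J2  (only one flow-in slot at J1)
#2 stroke at I1  (J2 needs exactly one f-in)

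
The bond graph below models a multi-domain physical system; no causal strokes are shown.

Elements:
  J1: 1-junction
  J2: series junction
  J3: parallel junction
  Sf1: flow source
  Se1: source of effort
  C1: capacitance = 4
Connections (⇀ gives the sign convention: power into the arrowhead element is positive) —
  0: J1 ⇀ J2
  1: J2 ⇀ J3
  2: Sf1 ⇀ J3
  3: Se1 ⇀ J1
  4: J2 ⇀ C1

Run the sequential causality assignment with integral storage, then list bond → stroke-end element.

bond 0 stroke at J2
bond 1 stroke at J3
bond 2 stroke at Sf1
bond 3 stroke at J1
bond 4 stroke at J2

b2 →Sf1  (Sf1 (Sf) sets flow on bond)
b3 →J1  (source Se1 imposes e)
b0 →J2  (J1 needs exactly one f-in)
b1 →J3  (only one effort-in slot at J3)
b4 →J2  (J2: bond 1 brought flow, rest push out)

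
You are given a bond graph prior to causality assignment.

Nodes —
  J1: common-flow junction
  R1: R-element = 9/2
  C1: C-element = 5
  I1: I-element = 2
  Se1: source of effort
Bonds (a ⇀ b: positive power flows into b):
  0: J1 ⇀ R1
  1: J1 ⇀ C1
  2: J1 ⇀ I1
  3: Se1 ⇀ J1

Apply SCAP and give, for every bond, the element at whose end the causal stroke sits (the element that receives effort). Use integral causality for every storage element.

#3 stroke at J1  (Se1 (Se) sets effort on bond)
#1 stroke at J1  (C1 integral (e out))
#2 stroke at I1  (prefer integral on I1)
#0 stroke at J1  (1-jn J1 has f-setter on 2)

#0 |J1
#1 |J1
#2 |I1
#3 |J1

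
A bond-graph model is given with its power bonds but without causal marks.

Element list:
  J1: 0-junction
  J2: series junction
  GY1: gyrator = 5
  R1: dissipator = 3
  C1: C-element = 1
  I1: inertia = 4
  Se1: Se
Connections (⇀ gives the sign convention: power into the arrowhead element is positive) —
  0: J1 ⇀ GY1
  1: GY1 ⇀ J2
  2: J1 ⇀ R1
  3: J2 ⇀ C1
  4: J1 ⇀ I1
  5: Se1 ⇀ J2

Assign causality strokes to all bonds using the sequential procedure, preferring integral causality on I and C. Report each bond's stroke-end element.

bond 0 stroke→GY1
bond 1 stroke→GY1
bond 2 stroke→J1
bond 3 stroke→J2
bond 4 stroke→I1
bond 5 stroke→J2

b5 |J2  (Se1 fixes effort; stroke away)
b3 |J2  (C1 outputs effort q/C1)
b1 |GY1  (only one flow-in slot at J2)
b0 |GY1  (GY1: gyrator matches bond 1)
b4 |I1  (I1: I, integral causality)
b2 |J1  (closing 0-jn rule on J1)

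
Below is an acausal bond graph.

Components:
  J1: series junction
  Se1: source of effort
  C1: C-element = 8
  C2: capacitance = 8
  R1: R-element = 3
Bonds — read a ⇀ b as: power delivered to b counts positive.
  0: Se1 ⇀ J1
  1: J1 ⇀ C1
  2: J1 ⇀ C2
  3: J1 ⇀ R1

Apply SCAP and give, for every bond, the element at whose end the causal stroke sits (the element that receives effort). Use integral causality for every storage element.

bond 0 →J1
bond 1 →J1
bond 2 →J1
bond 3 →R1

#0 |J1  (Se1 (Se) sets effort on bond)
#1 |J1  (prefer integral on C1)
#2 |J1  (prefer integral on C2)
#3 |R1  (only one flow-in slot at J1)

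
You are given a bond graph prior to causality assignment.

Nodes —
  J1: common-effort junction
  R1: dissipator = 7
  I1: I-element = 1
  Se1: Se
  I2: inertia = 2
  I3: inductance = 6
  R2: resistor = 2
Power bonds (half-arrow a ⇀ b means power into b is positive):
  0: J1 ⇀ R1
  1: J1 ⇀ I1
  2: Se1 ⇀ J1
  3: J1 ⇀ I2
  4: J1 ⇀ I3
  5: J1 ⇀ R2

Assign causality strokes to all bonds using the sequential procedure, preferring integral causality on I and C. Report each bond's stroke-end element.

b0 →R1
b1 →I1
b2 →J1
b3 →I2
b4 →I3
b5 →R2

β2 stroke at J1  (Se1 (Se) sets effort on bond)
β0 stroke at R1  (common-e at J1 fixed by 2)
β1 stroke at I1  (0-jn J1 has e-setter on 2)
β3 stroke at I2  (J1 effort already set via bond 2)
β4 stroke at I3  (J1: bond 2 brought effort, rest push out)
β5 stroke at R2  (0-jn J1 has e-setter on 2)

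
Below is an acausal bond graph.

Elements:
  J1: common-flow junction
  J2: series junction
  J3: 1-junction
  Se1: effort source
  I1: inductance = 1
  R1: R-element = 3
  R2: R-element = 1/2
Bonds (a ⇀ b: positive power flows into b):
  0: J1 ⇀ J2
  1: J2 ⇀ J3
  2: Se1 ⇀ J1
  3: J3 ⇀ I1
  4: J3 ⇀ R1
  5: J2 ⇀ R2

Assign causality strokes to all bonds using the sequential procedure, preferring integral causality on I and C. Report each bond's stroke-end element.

bond 0 stroke at J2
bond 1 stroke at J3
bond 2 stroke at J1
bond 3 stroke at I1
bond 4 stroke at J3
bond 5 stroke at J2

bond 2 |J1  (Se1: effort source, stroke at far end)
bond 0 |J2  (only one flow-in slot at J1)
bond 3 |I1  (I1 outputs flow p/I1)
bond 1 |J3  (common-f at J3 fixed by 3)
bond 4 |J3  (1-jn J3 has f-setter on 3)
bond 5 |J2  (common-f at J2 fixed by 1)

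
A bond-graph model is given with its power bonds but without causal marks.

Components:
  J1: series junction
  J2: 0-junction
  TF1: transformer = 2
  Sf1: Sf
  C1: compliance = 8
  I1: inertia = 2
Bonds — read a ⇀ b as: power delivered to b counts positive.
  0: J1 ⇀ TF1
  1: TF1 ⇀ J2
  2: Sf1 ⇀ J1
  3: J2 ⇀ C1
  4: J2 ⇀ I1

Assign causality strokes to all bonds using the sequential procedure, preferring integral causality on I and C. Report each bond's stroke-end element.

bond 2 stroke at Sf1  (Sf1 (Sf) sets flow on bond)
bond 0 stroke at J1  (common-f at J1 fixed by 2)
bond 1 stroke at TF1  (TF TF1: opposite of bond 0)
bond 3 stroke at J2  (C1 outputs effort q/C1)
bond 4 stroke at I1  (J2: bond 3 brought effort, rest push out)

bond 0 stroke→J1
bond 1 stroke→TF1
bond 2 stroke→Sf1
bond 3 stroke→J2
bond 4 stroke→I1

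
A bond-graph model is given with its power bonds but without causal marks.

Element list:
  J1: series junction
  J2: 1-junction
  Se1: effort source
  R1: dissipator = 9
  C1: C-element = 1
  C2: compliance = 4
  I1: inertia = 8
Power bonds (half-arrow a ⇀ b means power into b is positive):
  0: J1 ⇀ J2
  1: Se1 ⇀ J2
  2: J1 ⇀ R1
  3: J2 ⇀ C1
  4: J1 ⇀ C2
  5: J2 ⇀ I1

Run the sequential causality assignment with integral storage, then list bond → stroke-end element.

bond 0 →J2
bond 1 →J2
bond 2 →J1
bond 3 →J2
bond 4 →J1
bond 5 →I1

#1 stroke→J2  (source Se1 imposes e)
#3 stroke→J2  (C1: C, integral causality)
#4 stroke→J1  (C2: C, integral causality)
#5 stroke→I1  (I1 integral (f out))
#0 stroke→J2  (1-jn J2 has f-setter on 5)
#2 stroke→J1  (J1 flow already set via bond 0)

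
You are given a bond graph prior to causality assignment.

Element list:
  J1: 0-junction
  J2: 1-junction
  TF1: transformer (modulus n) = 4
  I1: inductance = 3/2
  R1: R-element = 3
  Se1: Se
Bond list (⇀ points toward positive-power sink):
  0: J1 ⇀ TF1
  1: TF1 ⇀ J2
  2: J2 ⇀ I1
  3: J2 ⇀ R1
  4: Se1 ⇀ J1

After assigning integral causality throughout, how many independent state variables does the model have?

#4 |J1  (source Se1 imposes e)
#0 |TF1  (J1 effort already set via bond 4)
#1 |J2  (through TF1, causality passes straight; one stroke at TF1)
#2 |I1  (I1 outputs flow p/I1)
#3 |J2  (1-jn J2 has f-setter on 2)

1  (I1 all integral)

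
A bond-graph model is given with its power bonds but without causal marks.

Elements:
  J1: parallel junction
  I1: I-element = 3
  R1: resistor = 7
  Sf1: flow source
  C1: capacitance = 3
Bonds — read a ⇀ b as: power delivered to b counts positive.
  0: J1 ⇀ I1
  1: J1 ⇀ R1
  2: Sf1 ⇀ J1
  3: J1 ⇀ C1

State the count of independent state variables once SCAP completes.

2  (C1, I1 all integral)

bond 2 stroke→Sf1  (Sf1 fixes flow; stroke at Sf1)
bond 0 stroke→I1  (I1: I, integral causality)
bond 3 stroke→J1  (C1 outputs effort q/C1)
bond 1 stroke→R1  (J1: bond 3 brought effort, rest push out)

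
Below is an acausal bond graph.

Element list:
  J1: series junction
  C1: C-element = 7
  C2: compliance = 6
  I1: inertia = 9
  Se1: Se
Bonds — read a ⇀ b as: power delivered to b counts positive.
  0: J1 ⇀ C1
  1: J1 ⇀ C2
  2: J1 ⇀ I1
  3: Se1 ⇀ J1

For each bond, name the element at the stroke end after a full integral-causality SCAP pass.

bond 0 |J1
bond 1 |J1
bond 2 |I1
bond 3 |J1

#3 →J1  (Se1 fixes effort; stroke away)
#0 →J1  (C1 integral (e out))
#1 →J1  (prefer integral on C2)
#2 →I1  (closing 1-jn rule on J1)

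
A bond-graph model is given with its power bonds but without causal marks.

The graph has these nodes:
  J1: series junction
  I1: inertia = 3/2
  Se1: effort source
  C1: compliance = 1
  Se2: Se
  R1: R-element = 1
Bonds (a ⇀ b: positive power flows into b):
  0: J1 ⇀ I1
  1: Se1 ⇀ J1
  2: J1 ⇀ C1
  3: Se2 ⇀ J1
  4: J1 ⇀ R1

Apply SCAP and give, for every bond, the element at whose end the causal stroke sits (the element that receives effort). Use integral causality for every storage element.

b0 stroke→I1
b1 stroke→J1
b2 stroke→J1
b3 stroke→J1
b4 stroke→J1

bond 1 stroke→J1  (Se1 (Se) sets effort on bond)
bond 3 stroke→J1  (Se2: effort source, stroke at far end)
bond 0 stroke→I1  (I1: I, integral causality)
bond 2 stroke→J1  (1-jn J1 has f-setter on 0)
bond 4 stroke→J1  (J1: bond 0 brought flow, rest push out)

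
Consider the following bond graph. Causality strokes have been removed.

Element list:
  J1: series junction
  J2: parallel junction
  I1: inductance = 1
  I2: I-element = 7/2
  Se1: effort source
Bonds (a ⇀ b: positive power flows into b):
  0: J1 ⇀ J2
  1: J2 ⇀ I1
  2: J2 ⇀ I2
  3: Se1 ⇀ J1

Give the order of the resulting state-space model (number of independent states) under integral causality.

2  (I1, I2 all integral)

bond 3 stroke→J1  (Se1 fixes effort; stroke away)
bond 0 stroke→J2  (closing 1-jn rule on J1)
bond 1 stroke→I1  (J2: bond 0 brought effort, rest push out)
bond 2 stroke→I2  (0-jn J2 has e-setter on 0)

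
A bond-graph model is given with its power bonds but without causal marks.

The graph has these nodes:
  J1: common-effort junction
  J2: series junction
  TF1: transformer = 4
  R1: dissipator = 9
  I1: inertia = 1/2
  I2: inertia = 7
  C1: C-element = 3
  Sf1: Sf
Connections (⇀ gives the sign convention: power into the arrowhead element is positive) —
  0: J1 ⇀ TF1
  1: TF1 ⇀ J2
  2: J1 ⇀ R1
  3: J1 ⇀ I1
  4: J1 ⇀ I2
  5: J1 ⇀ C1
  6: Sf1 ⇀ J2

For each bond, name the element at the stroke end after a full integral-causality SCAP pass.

#0 |TF1
#1 |J2
#2 |R1
#3 |I1
#4 |I2
#5 |J1
#6 |Sf1

b6 |Sf1  (Sf1 (Sf) sets flow on bond)
b1 |J2  (J2 flow already set via bond 6)
b0 |TF1  (TF1 one-in-one-out from 1)
b3 |I1  (I1 outputs flow p/I1)
b4 |I2  (I2 outputs flow p/I2)
b5 |J1  (C1 integral (e out))
b2 |R1  (J1: bond 5 brought effort, rest push out)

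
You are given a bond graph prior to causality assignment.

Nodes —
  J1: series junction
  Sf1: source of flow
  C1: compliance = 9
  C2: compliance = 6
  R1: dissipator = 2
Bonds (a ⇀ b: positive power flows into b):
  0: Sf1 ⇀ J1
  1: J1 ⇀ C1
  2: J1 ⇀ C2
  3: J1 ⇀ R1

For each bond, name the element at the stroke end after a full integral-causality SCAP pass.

b0 →Sf1  (source Sf1 imposes f)
b1 →J1  (1-jn J1 has f-setter on 0)
b2 →J1  (J1 flow already set via bond 0)
b3 →J1  (J1: bond 0 brought flow, rest push out)

#0 →Sf1
#1 →J1
#2 →J1
#3 →J1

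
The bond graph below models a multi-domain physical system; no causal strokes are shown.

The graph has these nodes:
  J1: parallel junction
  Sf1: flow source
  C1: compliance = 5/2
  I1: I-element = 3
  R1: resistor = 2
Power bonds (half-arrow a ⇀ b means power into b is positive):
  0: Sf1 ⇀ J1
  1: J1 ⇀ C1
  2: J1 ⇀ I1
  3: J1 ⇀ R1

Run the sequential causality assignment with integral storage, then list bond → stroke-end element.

#0 stroke→Sf1  (Sf1: flow source, stroke at near end)
#1 stroke→J1  (C1 outputs effort q/C1)
#2 stroke→I1  (J1: bond 1 brought effort, rest push out)
#3 stroke→R1  (J1: bond 1 brought effort, rest push out)

b0 stroke at Sf1
b1 stroke at J1
b2 stroke at I1
b3 stroke at R1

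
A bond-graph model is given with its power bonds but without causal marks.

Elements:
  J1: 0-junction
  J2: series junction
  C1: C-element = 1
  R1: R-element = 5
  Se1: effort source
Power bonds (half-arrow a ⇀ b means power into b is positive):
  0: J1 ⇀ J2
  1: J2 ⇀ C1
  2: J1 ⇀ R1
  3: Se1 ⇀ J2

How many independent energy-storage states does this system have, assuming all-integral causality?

β3 →J2  (Se1 (Se) sets effort on bond)
β1 →J2  (prefer integral on C1)
β0 →J1  (J2 needs exactly one f-in)
β2 →R1  (0-jn J1 has e-setter on 0)

1  (C1 all integral)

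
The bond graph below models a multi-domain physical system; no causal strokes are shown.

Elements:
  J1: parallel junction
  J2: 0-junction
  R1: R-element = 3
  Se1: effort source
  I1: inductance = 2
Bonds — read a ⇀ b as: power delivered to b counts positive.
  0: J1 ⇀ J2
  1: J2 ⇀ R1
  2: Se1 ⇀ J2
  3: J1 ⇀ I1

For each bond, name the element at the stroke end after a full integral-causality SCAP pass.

b0 |J1
b1 |R1
b2 |J2
b3 |I1

#2 →J2  (Se1 fixes effort; stroke away)
#0 →J1  (0-jn J2 has e-setter on 2)
#1 →R1  (0-jn J2 has e-setter on 2)
#3 →I1  (J1: bond 0 brought effort, rest push out)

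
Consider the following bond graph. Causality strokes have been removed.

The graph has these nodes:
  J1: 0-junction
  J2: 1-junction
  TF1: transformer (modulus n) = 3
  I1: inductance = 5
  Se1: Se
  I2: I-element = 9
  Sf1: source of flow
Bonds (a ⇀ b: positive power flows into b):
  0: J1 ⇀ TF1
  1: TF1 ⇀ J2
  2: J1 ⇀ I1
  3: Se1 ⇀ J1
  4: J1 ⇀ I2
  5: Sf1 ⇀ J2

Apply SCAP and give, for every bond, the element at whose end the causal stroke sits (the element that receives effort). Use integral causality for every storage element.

#3 →J1  (Se1 (Se) sets effort on bond)
#5 →Sf1  (Sf1: flow source, stroke at near end)
#0 →TF1  (common-e at J1 fixed by 3)
#2 →I1  (J1 effort already set via bond 3)
#4 →I2  (common-e at J1 fixed by 3)
#1 →J2  (J2 flow already set via bond 5)

b0 stroke→TF1
b1 stroke→J2
b2 stroke→I1
b3 stroke→J1
b4 stroke→I2
b5 stroke→Sf1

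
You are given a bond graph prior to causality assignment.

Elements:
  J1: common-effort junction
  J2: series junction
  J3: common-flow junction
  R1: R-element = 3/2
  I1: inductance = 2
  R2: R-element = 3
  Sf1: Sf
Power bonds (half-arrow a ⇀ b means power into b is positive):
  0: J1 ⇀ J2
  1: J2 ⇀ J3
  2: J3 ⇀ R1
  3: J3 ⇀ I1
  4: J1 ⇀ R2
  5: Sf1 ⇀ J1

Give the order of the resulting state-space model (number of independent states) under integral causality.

1  (I1 all integral)

#5 →Sf1  (source Sf1 imposes f)
#3 →I1  (I1 outputs flow p/I1)
#1 →J3  (J3 flow already set via bond 3)
#2 →J3  (J3: bond 3 brought flow, rest push out)
#0 →J2  (common-f at J2 fixed by 1)
#4 →J1  (J1: last free bond brings effort in)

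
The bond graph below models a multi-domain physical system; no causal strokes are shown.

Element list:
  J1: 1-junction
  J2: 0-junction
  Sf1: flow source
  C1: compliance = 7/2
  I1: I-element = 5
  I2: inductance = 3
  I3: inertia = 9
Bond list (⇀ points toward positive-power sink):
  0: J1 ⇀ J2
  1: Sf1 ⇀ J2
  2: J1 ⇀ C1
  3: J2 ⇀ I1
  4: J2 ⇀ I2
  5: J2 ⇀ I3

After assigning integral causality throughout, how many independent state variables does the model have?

bond 1 stroke→Sf1  (Sf1: flow source, stroke at near end)
bond 2 stroke→J1  (C1: C, integral causality)
bond 0 stroke→J2  (closing 1-jn rule on J1)
bond 3 stroke→I1  (0-jn J2 has e-setter on 0)
bond 4 stroke→I2  (J2: bond 0 brought effort, rest push out)
bond 5 stroke→I3  (0-jn J2 has e-setter on 0)

4  (C1, I1, I2, I3 all integral)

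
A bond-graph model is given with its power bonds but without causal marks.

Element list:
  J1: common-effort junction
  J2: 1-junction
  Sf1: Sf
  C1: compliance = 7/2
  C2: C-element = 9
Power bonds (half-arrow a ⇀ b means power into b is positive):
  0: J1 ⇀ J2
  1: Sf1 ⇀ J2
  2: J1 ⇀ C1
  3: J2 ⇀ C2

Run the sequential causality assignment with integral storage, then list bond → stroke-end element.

#0 →J2
#1 →Sf1
#2 →J1
#3 →J2

bond 1 stroke at Sf1  (Sf1: flow source, stroke at near end)
bond 0 stroke at J2  (1-jn J2 has f-setter on 1)
bond 3 stroke at J2  (J2: bond 1 brought flow, rest push out)
bond 2 stroke at J1  (J1: last free bond brings effort in)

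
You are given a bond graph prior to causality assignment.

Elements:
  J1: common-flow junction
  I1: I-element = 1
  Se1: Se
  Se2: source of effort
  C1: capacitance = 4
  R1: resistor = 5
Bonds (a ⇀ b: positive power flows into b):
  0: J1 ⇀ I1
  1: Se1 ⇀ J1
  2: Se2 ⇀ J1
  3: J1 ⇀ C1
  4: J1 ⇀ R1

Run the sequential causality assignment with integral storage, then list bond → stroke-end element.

b1 |J1  (Se1: effort source, stroke at far end)
b2 |J1  (Se2 (Se) sets effort on bond)
b0 |I1  (I1 integral (f out))
b3 |J1  (common-f at J1 fixed by 0)
b4 |J1  (J1: bond 0 brought flow, rest push out)

β0 |I1
β1 |J1
β2 |J1
β3 |J1
β4 |J1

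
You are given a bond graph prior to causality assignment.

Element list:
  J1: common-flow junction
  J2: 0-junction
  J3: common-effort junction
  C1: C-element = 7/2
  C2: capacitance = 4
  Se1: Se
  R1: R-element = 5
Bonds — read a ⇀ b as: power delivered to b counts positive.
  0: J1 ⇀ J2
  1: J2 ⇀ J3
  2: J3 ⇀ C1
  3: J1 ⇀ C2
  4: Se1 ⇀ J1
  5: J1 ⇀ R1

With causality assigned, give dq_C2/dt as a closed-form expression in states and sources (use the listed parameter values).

dq_C2/dt = E_Se1/5 - 2*q_C1/35 - q_C2/20

#4 |J1  (Se1 fixes effort; stroke away)
#2 |J3  (prefer integral on C1)
#1 |J2  (J3 effort already set via bond 2)
#0 |J1  (common-e at J2 fixed by 1)
#3 |J1  (C2: C, integral causality)
#5 |R1  (closing 1-jn rule on J1)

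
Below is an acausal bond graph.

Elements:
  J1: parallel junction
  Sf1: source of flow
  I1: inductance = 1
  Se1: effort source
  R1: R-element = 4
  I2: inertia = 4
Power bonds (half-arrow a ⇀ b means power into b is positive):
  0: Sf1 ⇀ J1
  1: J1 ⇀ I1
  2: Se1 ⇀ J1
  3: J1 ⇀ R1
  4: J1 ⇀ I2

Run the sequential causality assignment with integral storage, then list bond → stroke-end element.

b0 →Sf1  (Sf1: flow source, stroke at near end)
b2 →J1  (Se1: effort source, stroke at far end)
b1 →I1  (J1: bond 2 brought effort, rest push out)
b3 →R1  (J1: bond 2 brought effort, rest push out)
b4 →I2  (common-e at J1 fixed by 2)

#0 |Sf1
#1 |I1
#2 |J1
#3 |R1
#4 |I2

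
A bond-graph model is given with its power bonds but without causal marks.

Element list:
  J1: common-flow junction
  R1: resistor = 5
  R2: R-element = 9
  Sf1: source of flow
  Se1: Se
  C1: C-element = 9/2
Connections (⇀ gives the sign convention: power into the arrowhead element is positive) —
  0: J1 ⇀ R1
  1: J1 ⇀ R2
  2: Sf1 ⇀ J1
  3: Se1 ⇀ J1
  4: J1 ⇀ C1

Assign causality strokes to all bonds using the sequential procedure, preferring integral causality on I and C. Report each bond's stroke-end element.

β0 →J1
β1 →J1
β2 →Sf1
β3 →J1
β4 →J1

β2 stroke at Sf1  (source Sf1 imposes f)
β3 stroke at J1  (source Se1 imposes e)
β0 stroke at J1  (J1: bond 2 brought flow, rest push out)
β1 stroke at J1  (J1 flow already set via bond 2)
β4 stroke at J1  (1-jn J1 has f-setter on 2)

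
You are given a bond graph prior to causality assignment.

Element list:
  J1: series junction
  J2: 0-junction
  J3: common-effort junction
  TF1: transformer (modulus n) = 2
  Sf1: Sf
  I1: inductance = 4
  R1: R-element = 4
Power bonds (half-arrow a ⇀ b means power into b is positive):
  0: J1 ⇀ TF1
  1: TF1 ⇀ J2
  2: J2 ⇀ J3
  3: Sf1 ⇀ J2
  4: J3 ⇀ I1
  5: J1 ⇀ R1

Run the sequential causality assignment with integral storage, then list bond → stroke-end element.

b3 stroke→Sf1  (Sf1 (Sf) sets flow on bond)
b4 stroke→I1  (prefer integral on I1)
b2 stroke→J3  (J3: last free bond brings effort in)
b1 stroke→J2  (J2: last free bond brings effort in)
b0 stroke→TF1  (TF1: transformer flips bond 1)
b5 stroke→J1  (J1: bond 0 brought flow, rest push out)

β0 stroke at TF1
β1 stroke at J2
β2 stroke at J3
β3 stroke at Sf1
β4 stroke at I1
β5 stroke at J1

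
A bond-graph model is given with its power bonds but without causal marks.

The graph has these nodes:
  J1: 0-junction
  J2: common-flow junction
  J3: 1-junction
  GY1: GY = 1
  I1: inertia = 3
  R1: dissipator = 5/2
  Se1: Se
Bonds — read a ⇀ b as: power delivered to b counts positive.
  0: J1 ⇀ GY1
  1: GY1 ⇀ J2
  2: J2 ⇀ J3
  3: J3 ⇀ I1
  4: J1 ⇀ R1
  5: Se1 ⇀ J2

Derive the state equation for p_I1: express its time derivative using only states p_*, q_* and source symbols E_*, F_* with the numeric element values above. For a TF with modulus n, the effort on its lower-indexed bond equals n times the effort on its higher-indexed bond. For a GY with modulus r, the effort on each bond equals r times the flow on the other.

#5 stroke at J2  (Se1: effort source, stroke at far end)
#3 stroke at I1  (prefer integral on I1)
#2 stroke at J3  (J3 flow already set via bond 3)
#1 stroke at J2  (J2: bond 2 brought flow, rest push out)
#0 stroke at J1  (through GY1, causality inverts; strokes same side of GY1)
#4 stroke at R1  (J1: bond 0 brought effort, rest push out)

dp_I1/dt = E_Se1 - 2*p_I1/15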